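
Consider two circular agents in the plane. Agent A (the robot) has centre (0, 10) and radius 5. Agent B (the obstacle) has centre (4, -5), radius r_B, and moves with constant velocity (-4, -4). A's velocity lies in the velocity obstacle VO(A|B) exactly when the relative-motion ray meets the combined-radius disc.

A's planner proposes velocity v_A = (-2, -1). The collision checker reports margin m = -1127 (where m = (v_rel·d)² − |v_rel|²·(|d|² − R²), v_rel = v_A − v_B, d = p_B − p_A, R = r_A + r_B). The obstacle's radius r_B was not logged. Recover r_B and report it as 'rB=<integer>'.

m = -1127
d = (4, -15);  v_rel = (2, 3),  |v_rel|² = 13
v_rel×d = (2)·(-15) − (3)·(4) = -42
since m = R²·13 − (-42)²:  R² = (1764 + -1127) / 13 = 49
R = √49 = 7  ⇒  r_B = 7 − 5 = 2

rB=2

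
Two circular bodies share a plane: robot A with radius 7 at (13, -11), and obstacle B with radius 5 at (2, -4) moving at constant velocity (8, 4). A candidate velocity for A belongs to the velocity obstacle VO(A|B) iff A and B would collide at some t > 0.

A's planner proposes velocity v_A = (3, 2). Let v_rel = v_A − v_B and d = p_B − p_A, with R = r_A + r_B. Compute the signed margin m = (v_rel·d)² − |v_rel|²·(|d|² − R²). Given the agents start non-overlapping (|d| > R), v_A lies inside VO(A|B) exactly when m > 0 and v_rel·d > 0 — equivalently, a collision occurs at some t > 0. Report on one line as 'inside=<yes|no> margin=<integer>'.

d = (-11, 7),  |d|² = 170;  R = 7+5 = 12,  c = 170−12² = 26
v_rel = (-5, -2),  |v_rel|² = 29;  v_rel·d = (-5)·(-11) + (-2)·(7) = 41
29·t² − 82·t + 26 = 0  ⇒  m = 41² − 29·26 = 927
m = 927 > 0,  v_rel·d = 41 > 0  ⇒  inside

inside=yes margin=927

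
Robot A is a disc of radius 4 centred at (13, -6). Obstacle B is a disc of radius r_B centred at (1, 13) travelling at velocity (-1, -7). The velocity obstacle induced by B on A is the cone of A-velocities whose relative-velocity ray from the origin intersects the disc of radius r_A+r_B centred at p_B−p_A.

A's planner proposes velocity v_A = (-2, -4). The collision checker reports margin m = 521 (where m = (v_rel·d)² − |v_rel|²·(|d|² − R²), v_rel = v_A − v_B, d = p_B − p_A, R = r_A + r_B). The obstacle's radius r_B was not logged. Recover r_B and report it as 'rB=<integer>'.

m = 521
d = (-12, 19);  v_rel = (-1, 3),  |v_rel|² = 10
v_rel×d = (-1)·(19) − (3)·(-12) = 17
since m = R²·10 − 17²:  R² = (289 + 521) / 10 = 81
R = √81 = 9  ⇒  r_B = 9 − 4 = 5

rB=5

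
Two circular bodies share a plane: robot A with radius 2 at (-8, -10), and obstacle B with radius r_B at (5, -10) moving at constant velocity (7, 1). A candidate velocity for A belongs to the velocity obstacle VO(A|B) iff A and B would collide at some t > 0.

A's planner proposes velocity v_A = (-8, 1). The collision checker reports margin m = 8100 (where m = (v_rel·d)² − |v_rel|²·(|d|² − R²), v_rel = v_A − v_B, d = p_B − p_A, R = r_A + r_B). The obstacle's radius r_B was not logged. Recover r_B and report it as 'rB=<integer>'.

m = 8100
d = (13, 0);  v_rel = (-15, 0),  |v_rel|² = 225
v_rel×d = (-15)·(0) − (0)·(13) = 0
since m = R²·225 − 0²:  R² = (0 + 8100) / 225 = 36
R = √36 = 6  ⇒  r_B = 6 − 2 = 4

rB=4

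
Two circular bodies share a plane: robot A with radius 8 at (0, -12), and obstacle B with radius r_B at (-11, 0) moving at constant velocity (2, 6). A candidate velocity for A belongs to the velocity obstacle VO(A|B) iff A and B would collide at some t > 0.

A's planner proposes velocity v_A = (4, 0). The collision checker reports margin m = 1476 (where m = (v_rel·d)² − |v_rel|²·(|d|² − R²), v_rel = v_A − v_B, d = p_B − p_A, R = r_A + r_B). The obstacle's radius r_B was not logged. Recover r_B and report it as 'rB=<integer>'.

m = 1476
d = (-11, 12);  v_rel = (2, -6),  |v_rel|² = 40
v_rel×d = (2)·(12) − (-6)·(-11) = -42
since m = R²·40 − (-42)²:  R² = (1764 + 1476) / 40 = 81
R = √81 = 9  ⇒  r_B = 9 − 8 = 1

rB=1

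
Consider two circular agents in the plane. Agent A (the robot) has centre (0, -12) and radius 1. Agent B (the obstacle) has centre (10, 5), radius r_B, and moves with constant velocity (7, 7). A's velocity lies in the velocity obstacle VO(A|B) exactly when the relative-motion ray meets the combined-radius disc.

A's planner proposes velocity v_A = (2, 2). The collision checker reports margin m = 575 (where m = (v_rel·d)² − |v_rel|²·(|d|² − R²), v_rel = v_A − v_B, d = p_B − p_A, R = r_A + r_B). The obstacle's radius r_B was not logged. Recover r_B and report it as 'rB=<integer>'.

m = 575
d = (10, 17);  v_rel = (-5, -5),  |v_rel|² = 50
v_rel×d = (-5)·(17) − (-5)·(10) = -35
since m = R²·50 − (-35)²:  R² = (1225 + 575) / 50 = 36
R = √36 = 6  ⇒  r_B = 6 − 1 = 5

rB=5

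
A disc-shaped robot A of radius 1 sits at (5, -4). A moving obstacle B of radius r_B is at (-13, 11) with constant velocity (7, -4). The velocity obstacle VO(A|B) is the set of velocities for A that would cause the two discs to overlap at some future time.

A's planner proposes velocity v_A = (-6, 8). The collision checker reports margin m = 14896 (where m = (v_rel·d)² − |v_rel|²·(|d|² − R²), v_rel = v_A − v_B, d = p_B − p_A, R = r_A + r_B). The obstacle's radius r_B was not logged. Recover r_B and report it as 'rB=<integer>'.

m = 14896
d = (-18, 15);  v_rel = (-13, 12),  |v_rel|² = 313
v_rel×d = (-13)·(15) − (12)·(-18) = 21
since m = R²·313 − 21²:  R² = (441 + 14896) / 313 = 49
R = √49 = 7  ⇒  r_B = 7 − 1 = 6

rB=6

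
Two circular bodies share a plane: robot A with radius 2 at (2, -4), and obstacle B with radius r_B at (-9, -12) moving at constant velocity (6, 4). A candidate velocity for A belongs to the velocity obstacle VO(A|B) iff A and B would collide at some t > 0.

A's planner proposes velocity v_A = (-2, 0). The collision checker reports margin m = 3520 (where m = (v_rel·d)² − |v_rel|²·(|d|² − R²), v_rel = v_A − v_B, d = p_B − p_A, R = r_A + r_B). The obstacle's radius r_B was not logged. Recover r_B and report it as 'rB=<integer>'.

m = 3520
d = (-11, -8);  v_rel = (-8, -4),  |v_rel|² = 80
v_rel×d = (-8)·(-8) − (-4)·(-11) = 20
since m = R²·80 − 20²:  R² = (400 + 3520) / 80 = 49
R = √49 = 7  ⇒  r_B = 7 − 2 = 5

rB=5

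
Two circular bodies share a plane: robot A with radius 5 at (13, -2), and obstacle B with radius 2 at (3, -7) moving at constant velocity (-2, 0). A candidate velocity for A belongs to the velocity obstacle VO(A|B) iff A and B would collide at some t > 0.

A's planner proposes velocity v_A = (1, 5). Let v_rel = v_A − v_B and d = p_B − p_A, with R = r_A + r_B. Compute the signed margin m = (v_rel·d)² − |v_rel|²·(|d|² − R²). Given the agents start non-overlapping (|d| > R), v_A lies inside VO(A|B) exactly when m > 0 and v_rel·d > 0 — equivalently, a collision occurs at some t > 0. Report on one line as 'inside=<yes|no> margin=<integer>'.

d = (-10, -5),  |d|² = 125;  R = 5+2 = 7,  c = 125−7² = 76
v_rel = (3, 5),  |v_rel|² = 34;  v_rel·d = (3)·(-10) + (5)·(-5) = -55
34·t² + 110·t + 76 = 0  ⇒  m = (-55)² − 34·76 = 441
m = 441 > 0,  v_rel·d = -55 < 0  ⇒  outside

inside=no margin=441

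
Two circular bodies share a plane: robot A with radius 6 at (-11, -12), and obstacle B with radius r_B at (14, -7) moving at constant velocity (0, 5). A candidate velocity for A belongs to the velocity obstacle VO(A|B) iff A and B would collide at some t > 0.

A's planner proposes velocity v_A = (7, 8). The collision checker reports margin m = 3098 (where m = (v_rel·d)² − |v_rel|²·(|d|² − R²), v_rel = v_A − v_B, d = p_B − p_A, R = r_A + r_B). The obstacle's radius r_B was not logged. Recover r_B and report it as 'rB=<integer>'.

m = 3098
d = (25, 5);  v_rel = (7, 3),  |v_rel|² = 58
v_rel×d = (7)·(5) − (3)·(25) = -40
since m = R²·58 − (-40)²:  R² = (1600 + 3098) / 58 = 81
R = √81 = 9  ⇒  r_B = 9 − 6 = 3

rB=3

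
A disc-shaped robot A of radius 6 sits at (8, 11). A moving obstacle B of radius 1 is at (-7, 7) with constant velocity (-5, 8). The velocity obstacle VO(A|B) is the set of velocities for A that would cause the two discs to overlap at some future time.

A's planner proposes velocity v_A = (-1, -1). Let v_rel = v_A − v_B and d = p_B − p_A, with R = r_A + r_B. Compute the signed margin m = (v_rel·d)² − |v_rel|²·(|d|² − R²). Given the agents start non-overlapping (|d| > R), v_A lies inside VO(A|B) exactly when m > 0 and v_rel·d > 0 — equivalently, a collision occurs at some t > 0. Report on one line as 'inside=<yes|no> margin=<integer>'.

d = (-15, -4),  |d|² = 241;  R = 6+1 = 7,  c = 241−7² = 192
v_rel = (4, -9),  |v_rel|² = 97;  v_rel·d = (4)·(-15) + (-9)·(-4) = -24
97·t² + 48·t + 192 = 0  ⇒  m = (-24)² − 97·192 = -18048
m = -18048 < 0,  v_rel·d = -24 < 0  ⇒  outside

inside=no margin=-18048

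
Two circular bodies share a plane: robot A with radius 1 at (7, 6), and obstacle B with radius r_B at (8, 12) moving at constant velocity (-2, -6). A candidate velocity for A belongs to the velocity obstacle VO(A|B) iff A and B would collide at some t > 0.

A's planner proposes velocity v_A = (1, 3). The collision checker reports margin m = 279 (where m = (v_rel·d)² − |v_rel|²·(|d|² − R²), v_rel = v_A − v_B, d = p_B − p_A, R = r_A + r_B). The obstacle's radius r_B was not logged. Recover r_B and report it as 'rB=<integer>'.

m = 279
d = (1, 6);  v_rel = (3, 9),  |v_rel|² = 90
v_rel×d = (3)·(6) − (9)·(1) = 9
since m = R²·90 − 9²:  R² = (81 + 279) / 90 = 4
R = √4 = 2  ⇒  r_B = 2 − 1 = 1

rB=1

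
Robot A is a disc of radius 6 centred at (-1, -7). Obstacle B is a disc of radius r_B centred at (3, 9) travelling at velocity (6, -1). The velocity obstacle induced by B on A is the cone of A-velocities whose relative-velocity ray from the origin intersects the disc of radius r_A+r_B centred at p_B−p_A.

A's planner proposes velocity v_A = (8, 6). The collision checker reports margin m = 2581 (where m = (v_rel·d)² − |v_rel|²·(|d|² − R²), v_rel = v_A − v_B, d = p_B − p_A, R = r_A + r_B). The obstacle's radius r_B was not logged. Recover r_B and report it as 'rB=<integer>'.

m = 2581
d = (4, 16);  v_rel = (2, 7),  |v_rel|² = 53
v_rel×d = (2)·(16) − (7)·(4) = 4
since m = R²·53 − 4²:  R² = (16 + 2581) / 53 = 49
R = √49 = 7  ⇒  r_B = 7 − 6 = 1

rB=1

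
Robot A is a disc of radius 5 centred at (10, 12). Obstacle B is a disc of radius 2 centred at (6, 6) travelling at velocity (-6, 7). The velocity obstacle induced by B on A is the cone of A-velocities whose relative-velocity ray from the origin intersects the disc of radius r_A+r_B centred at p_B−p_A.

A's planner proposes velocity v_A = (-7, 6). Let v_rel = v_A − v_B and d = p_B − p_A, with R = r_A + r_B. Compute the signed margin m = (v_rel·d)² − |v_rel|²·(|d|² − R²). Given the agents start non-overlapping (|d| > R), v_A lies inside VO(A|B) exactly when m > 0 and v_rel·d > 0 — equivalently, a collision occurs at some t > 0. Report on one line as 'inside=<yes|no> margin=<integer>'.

d = (-4, -6),  |d|² = 52;  R = 5+2 = 7,  c = 52−7² = 3
v_rel = (-1, -1),  |v_rel|² = 2;  v_rel·d = (-1)·(-4) + (-1)·(-6) = 10
2·t² − 20·t + 3 = 0  ⇒  m = 10² − 2·3 = 94
m = 94 > 0,  v_rel·d = 10 > 0  ⇒  inside

inside=yes margin=94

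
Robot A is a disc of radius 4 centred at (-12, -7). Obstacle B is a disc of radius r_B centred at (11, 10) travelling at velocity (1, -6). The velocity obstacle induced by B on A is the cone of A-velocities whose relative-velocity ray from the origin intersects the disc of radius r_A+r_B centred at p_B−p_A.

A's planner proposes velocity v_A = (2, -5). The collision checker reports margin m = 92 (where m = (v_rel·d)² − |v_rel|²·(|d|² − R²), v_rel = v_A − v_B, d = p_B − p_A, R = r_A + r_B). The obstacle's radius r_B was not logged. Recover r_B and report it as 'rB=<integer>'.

m = 92
d = (23, 17);  v_rel = (1, 1),  |v_rel|² = 2
v_rel×d = (1)·(17) − (1)·(23) = -6
since m = R²·2 − (-6)²:  R² = (36 + 92) / 2 = 64
R = √64 = 8  ⇒  r_B = 8 − 4 = 4

rB=4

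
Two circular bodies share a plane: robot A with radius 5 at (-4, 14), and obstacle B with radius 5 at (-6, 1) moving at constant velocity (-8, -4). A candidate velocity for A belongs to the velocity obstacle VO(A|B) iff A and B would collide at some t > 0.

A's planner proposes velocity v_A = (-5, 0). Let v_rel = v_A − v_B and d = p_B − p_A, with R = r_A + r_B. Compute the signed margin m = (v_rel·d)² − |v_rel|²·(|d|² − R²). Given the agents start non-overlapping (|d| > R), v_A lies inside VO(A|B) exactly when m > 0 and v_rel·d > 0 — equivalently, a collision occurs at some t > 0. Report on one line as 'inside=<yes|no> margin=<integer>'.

d = (-2, -13),  |d|² = 173;  R = 5+5 = 10,  c = 173−10² = 73
v_rel = (3, 4),  |v_rel|² = 25;  v_rel·d = (3)·(-2) + (4)·(-13) = -58
25·t² + 116·t + 73 = 0  ⇒  m = (-58)² − 25·73 = 1539
m = 1539 > 0,  v_rel·d = -58 < 0  ⇒  outside

inside=no margin=1539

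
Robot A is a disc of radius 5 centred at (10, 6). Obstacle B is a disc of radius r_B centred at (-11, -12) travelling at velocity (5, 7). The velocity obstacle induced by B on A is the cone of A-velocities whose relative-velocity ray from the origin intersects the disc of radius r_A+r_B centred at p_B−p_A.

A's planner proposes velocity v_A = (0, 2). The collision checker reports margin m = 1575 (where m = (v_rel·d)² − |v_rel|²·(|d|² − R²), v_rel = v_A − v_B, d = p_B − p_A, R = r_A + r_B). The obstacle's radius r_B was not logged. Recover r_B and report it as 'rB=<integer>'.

m = 1575
d = (-21, -18);  v_rel = (-5, -5),  |v_rel|² = 50
v_rel×d = (-5)·(-18) − (-5)·(-21) = -15
since m = R²·50 − (-15)²:  R² = (225 + 1575) / 50 = 36
R = √36 = 6  ⇒  r_B = 6 − 5 = 1

rB=1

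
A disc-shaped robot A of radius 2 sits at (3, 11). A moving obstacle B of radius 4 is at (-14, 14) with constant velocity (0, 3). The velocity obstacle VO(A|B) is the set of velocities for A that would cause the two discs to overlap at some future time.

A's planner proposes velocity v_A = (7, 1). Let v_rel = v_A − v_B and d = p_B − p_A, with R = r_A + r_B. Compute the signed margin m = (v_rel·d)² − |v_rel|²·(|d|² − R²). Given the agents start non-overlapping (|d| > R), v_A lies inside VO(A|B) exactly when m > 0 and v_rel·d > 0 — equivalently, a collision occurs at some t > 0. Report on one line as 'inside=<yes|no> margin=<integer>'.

d = (-17, 3),  |d|² = 298;  R = 2+4 = 6,  c = 298−6² = 262
v_rel = (7, -2),  |v_rel|² = 53;  v_rel·d = (7)·(-17) + (-2)·(3) = -125
53·t² + 250·t + 262 = 0  ⇒  m = (-125)² − 53·262 = 1739
m = 1739 > 0,  v_rel·d = -125 < 0  ⇒  outside

inside=no margin=1739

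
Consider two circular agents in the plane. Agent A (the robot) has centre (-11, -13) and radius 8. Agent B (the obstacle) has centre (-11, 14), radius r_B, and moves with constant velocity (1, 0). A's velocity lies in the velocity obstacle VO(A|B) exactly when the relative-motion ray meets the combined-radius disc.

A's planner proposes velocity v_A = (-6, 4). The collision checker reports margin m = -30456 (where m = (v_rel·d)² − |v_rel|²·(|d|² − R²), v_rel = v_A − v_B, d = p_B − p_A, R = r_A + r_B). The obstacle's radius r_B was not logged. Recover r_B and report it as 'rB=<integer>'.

m = -30456
d = (0, 27);  v_rel = (-7, 4),  |v_rel|² = 65
v_rel×d = (-7)·(27) − (4)·(0) = -189
since m = R²·65 − (-189)²:  R² = (35721 + -30456) / 65 = 81
R = √81 = 9  ⇒  r_B = 9 − 8 = 1

rB=1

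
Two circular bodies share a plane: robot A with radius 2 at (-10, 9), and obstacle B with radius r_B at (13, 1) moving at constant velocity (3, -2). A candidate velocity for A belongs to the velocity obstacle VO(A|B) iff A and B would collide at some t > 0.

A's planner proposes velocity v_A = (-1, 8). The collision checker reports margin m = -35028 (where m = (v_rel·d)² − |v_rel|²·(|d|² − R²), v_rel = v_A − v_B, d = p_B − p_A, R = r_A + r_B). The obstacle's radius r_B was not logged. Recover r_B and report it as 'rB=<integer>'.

m = -35028
d = (23, -8);  v_rel = (-4, 10),  |v_rel|² = 116
v_rel×d = (-4)·(-8) − (10)·(23) = -198
since m = R²·116 − (-198)²:  R² = (39204 + -35028) / 116 = 36
R = √36 = 6  ⇒  r_B = 6 − 2 = 4

rB=4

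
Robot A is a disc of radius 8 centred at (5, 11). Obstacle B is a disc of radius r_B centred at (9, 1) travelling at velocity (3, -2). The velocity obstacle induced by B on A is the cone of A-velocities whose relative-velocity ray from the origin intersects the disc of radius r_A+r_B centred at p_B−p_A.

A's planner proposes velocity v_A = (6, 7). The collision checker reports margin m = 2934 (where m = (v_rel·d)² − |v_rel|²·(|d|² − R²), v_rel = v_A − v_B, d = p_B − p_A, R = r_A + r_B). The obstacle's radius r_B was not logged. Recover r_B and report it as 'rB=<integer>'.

m = 2934
d = (4, -10);  v_rel = (3, 9),  |v_rel|² = 90
v_rel×d = (3)·(-10) − (9)·(4) = -66
since m = R²·90 − (-66)²:  R² = (4356 + 2934) / 90 = 81
R = √81 = 9  ⇒  r_B = 9 − 8 = 1

rB=1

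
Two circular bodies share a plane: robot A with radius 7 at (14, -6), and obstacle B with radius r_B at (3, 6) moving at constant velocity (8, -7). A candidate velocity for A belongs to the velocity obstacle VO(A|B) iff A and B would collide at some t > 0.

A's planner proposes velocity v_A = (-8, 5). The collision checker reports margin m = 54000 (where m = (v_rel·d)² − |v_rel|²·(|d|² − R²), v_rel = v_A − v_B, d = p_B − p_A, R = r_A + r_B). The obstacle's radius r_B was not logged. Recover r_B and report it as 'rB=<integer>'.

m = 54000
d = (-11, 12);  v_rel = (-16, 12),  |v_rel|² = 400
v_rel×d = (-16)·(12) − (12)·(-11) = -60
since m = R²·400 − (-60)²:  R² = (3600 + 54000) / 400 = 144
R = √144 = 12  ⇒  r_B = 12 − 7 = 5

rB=5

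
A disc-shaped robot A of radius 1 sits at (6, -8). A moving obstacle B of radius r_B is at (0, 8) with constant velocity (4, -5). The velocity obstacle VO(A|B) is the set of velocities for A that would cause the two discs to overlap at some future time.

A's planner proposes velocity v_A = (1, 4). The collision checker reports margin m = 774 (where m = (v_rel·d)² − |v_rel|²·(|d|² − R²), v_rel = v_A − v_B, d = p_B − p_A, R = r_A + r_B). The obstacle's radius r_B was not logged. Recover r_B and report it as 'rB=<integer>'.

m = 774
d = (-6, 16);  v_rel = (-3, 9),  |v_rel|² = 90
v_rel×d = (-3)·(16) − (9)·(-6) = 6
since m = R²·90 − 6²:  R² = (36 + 774) / 90 = 9
R = √9 = 3  ⇒  r_B = 3 − 1 = 2

rB=2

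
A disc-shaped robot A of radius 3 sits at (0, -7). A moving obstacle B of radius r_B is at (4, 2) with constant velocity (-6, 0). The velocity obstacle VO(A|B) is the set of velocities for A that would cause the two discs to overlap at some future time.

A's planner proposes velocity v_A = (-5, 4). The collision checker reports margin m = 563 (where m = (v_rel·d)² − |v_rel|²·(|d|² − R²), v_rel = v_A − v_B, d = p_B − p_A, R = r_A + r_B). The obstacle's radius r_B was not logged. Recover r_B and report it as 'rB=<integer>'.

m = 563
d = (4, 9);  v_rel = (1, 4),  |v_rel|² = 17
v_rel×d = (1)·(9) − (4)·(4) = -7
since m = R²·17 − (-7)²:  R² = (49 + 563) / 17 = 36
R = √36 = 6  ⇒  r_B = 6 − 3 = 3

rB=3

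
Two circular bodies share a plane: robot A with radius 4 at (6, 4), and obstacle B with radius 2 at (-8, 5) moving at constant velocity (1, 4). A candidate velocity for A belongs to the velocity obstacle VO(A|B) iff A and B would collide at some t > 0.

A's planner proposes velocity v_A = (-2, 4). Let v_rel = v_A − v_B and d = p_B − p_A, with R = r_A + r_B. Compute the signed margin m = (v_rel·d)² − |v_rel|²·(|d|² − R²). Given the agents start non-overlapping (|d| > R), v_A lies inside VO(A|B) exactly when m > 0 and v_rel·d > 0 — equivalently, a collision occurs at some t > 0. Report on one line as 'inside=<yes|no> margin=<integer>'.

d = (-14, 1),  |d|² = 197;  R = 4+2 = 6,  c = 197−6² = 161
v_rel = (-3, 0),  |v_rel|² = 9;  v_rel·d = (-3)·(-14) + (0)·(1) = 42
9·t² − 84·t + 161 = 0  ⇒  m = 42² − 9·161 = 315
m = 315 > 0,  v_rel·d = 42 > 0  ⇒  inside

inside=yes margin=315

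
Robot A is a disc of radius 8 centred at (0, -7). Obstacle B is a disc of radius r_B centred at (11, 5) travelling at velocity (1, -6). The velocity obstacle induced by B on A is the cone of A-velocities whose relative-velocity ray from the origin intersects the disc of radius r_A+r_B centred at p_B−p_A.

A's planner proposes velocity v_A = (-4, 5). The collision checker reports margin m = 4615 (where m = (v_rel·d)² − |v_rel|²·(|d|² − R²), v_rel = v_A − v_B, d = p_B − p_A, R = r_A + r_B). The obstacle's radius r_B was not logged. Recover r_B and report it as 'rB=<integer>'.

m = 4615
d = (11, 12);  v_rel = (-5, 11),  |v_rel|² = 146
v_rel×d = (-5)·(12) − (11)·(11) = -181
since m = R²·146 − (-181)²:  R² = (32761 + 4615) / 146 = 256
R = √256 = 16  ⇒  r_B = 16 − 8 = 8

rB=8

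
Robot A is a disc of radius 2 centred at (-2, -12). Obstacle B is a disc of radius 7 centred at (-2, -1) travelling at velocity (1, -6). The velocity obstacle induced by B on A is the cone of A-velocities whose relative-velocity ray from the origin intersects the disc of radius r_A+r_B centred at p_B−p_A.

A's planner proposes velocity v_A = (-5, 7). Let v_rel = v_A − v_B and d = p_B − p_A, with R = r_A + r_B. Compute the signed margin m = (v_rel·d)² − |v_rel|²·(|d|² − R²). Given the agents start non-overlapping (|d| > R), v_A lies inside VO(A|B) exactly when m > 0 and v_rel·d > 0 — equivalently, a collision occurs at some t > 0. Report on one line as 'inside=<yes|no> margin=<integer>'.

d = (0, 11),  |d|² = 121;  R = 2+7 = 9,  c = 121−9² = 40
v_rel = (-6, 13),  |v_rel|² = 205;  v_rel·d = (-6)·(0) + (13)·(11) = 143
205·t² − 286·t + 40 = 0  ⇒  m = 143² − 205·40 = 12249
m = 12249 > 0,  v_rel·d = 143 > 0  ⇒  inside

inside=yes margin=12249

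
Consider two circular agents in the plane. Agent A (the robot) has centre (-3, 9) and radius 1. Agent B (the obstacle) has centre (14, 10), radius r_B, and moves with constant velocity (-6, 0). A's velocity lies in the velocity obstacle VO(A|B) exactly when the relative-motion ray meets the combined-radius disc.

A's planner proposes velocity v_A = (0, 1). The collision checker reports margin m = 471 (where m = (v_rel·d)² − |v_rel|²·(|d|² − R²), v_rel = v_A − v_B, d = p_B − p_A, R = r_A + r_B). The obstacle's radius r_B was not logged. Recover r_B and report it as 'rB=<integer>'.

m = 471
d = (17, 1);  v_rel = (6, 1),  |v_rel|² = 37
v_rel×d = (6)·(1) − (1)·(17) = -11
since m = R²·37 − (-11)²:  R² = (121 + 471) / 37 = 16
R = √16 = 4  ⇒  r_B = 4 − 1 = 3

rB=3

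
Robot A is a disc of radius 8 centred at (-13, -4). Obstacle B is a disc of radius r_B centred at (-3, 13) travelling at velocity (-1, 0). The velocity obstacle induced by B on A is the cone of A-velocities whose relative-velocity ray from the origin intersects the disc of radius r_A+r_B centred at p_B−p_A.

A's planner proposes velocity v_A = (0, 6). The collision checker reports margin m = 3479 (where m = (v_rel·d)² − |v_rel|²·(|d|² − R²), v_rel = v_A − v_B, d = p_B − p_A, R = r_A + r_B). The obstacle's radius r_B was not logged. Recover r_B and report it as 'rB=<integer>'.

m = 3479
d = (10, 17);  v_rel = (1, 6),  |v_rel|² = 37
v_rel×d = (1)·(17) − (6)·(10) = -43
since m = R²·37 − (-43)²:  R² = (1849 + 3479) / 37 = 144
R = √144 = 12  ⇒  r_B = 12 − 8 = 4

rB=4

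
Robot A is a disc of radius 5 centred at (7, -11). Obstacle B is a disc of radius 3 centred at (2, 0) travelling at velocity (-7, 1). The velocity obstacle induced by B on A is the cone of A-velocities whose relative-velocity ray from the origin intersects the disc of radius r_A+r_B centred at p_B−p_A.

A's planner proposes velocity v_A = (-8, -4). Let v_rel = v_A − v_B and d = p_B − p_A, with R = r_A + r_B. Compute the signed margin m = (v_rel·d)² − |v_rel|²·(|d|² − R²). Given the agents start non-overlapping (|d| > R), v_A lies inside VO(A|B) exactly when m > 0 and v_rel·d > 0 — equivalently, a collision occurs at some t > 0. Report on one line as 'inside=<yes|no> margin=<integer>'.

d = (-5, 11),  |d|² = 146;  R = 5+3 = 8,  c = 146−8² = 82
v_rel = (-1, -5),  |v_rel|² = 26;  v_rel·d = (-1)·(-5) + (-5)·(11) = -50
26·t² + 100·t + 82 = 0  ⇒  m = (-50)² − 26·82 = 368
m = 368 > 0,  v_rel·d = -50 < 0  ⇒  outside

inside=no margin=368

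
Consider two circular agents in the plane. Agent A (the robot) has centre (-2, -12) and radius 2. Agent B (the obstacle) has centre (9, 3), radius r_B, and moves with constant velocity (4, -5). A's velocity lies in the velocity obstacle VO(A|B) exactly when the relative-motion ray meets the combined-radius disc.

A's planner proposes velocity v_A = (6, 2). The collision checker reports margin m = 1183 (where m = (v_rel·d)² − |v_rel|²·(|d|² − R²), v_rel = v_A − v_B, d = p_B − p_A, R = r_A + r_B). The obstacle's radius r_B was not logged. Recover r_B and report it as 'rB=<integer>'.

m = 1183
d = (11, 15);  v_rel = (2, 7),  |v_rel|² = 53
v_rel×d = (2)·(15) − (7)·(11) = -47
since m = R²·53 − (-47)²:  R² = (2209 + 1183) / 53 = 64
R = √64 = 8  ⇒  r_B = 8 − 2 = 6

rB=6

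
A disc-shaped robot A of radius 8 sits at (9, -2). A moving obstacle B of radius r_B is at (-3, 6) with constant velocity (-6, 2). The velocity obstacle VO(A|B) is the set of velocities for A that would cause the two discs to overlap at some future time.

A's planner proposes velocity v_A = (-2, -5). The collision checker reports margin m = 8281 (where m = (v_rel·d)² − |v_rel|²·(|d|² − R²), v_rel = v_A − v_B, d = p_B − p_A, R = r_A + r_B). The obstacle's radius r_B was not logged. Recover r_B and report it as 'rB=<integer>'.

m = 8281
d = (-12, 8);  v_rel = (4, -7),  |v_rel|² = 65
v_rel×d = (4)·(8) − (-7)·(-12) = -52
since m = R²·65 − (-52)²:  R² = (2704 + 8281) / 65 = 169
R = √169 = 13  ⇒  r_B = 13 − 8 = 5

rB=5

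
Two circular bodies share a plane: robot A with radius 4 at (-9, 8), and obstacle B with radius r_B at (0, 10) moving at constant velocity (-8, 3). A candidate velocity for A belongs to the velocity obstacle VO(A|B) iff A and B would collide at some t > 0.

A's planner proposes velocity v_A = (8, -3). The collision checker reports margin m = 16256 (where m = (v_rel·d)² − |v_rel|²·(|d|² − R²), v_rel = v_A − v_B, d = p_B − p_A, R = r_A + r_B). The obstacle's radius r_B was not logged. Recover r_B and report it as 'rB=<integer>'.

m = 16256
d = (9, 2);  v_rel = (16, -6),  |v_rel|² = 292
v_rel×d = (16)·(2) − (-6)·(9) = 86
since m = R²·292 − 86²:  R² = (7396 + 16256) / 292 = 81
R = √81 = 9  ⇒  r_B = 9 − 4 = 5

rB=5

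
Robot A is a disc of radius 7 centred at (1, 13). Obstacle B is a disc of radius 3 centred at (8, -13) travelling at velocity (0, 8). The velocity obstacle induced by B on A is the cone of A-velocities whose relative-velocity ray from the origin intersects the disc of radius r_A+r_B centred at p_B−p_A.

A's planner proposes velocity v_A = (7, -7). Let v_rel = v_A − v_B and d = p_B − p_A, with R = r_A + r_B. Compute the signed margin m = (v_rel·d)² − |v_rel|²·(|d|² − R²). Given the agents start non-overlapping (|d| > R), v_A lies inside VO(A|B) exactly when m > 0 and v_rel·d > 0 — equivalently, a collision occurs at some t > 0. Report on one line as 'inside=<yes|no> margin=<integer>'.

d = (7, -26),  |d|² = 725;  R = 7+3 = 10,  c = 725−10² = 625
v_rel = (7, -15),  |v_rel|² = 274;  v_rel·d = (7)·(7) + (-15)·(-26) = 439
274·t² − 878·t + 625 = 0  ⇒  m = 439² − 274·625 = 21471
m = 21471 > 0,  v_rel·d = 439 > 0  ⇒  inside

inside=yes margin=21471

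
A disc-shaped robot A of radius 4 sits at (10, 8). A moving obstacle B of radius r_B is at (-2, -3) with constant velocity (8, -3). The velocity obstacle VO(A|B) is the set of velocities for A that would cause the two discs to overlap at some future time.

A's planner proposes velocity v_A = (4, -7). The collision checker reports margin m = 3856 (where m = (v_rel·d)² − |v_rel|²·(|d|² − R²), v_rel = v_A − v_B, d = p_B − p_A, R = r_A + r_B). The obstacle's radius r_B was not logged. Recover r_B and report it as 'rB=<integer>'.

m = 3856
d = (-12, -11);  v_rel = (-4, -4),  |v_rel|² = 32
v_rel×d = (-4)·(-11) − (-4)·(-12) = -4
since m = R²·32 − (-4)²:  R² = (16 + 3856) / 32 = 121
R = √121 = 11  ⇒  r_B = 11 − 4 = 7

rB=7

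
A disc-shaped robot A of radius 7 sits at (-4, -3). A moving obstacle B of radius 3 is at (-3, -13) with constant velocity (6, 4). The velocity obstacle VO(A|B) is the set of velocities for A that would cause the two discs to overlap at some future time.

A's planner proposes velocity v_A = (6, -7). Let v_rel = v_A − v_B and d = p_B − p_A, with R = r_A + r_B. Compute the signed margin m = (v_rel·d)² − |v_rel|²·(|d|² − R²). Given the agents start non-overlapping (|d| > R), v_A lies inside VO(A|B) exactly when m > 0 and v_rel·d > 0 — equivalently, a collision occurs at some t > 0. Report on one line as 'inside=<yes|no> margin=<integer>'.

d = (1, -10),  |d|² = 101;  R = 7+3 = 10,  c = 101−10² = 1
v_rel = (0, -11),  |v_rel|² = 121;  v_rel·d = (0)·(1) + (-11)·(-10) = 110
121·t² − 220·t + 1 = 0  ⇒  m = 110² − 121·1 = 11979
m = 11979 > 0,  v_rel·d = 110 > 0  ⇒  inside

inside=yes margin=11979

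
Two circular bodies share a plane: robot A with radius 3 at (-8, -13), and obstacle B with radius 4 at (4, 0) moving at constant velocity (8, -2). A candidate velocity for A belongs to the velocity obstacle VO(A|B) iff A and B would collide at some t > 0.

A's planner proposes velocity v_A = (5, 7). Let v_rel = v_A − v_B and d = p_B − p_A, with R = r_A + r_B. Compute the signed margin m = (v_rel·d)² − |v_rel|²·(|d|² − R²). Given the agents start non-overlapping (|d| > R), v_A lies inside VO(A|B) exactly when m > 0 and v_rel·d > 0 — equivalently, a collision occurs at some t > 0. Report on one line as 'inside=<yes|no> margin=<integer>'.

d = (12, 13),  |d|² = 313;  R = 3+4 = 7,  c = 313−7² = 264
v_rel = (-3, 9),  |v_rel|² = 90;  v_rel·d = (-3)·(12) + (9)·(13) = 81
90·t² − 162·t + 264 = 0  ⇒  m = 81² − 90·264 = -17199
m = -17199 < 0,  v_rel·d = 81 > 0  ⇒  outside

inside=no margin=-17199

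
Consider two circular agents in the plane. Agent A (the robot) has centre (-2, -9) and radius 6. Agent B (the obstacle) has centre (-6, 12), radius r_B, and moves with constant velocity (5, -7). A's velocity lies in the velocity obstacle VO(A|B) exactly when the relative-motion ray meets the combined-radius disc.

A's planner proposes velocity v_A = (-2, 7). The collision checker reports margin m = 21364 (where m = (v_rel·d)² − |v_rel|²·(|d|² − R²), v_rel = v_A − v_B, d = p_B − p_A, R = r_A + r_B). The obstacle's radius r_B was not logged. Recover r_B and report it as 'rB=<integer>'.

m = 21364
d = (-4, 21);  v_rel = (-7, 14),  |v_rel|² = 245
v_rel×d = (-7)·(21) − (14)·(-4) = -91
since m = R²·245 − (-91)²:  R² = (8281 + 21364) / 245 = 121
R = √121 = 11  ⇒  r_B = 11 − 6 = 5

rB=5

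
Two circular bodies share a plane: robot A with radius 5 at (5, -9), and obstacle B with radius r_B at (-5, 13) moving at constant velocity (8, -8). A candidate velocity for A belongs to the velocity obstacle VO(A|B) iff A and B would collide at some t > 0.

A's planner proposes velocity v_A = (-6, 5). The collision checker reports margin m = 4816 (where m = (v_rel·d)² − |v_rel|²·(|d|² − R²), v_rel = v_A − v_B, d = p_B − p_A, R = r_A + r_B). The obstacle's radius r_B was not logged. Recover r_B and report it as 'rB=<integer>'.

m = 4816
d = (-10, 22);  v_rel = (-14, 13),  |v_rel|² = 365
v_rel×d = (-14)·(22) − (13)·(-10) = -178
since m = R²·365 − (-178)²:  R² = (31684 + 4816) / 365 = 100
R = √100 = 10  ⇒  r_B = 10 − 5 = 5

rB=5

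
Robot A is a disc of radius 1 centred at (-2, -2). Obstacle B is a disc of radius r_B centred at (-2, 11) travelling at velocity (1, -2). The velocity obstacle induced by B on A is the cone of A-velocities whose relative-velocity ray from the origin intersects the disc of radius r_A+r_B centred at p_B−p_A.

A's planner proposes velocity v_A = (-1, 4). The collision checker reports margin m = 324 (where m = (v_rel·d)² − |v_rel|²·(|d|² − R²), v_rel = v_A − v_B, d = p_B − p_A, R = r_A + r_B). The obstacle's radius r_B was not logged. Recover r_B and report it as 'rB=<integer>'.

m = 324
d = (0, 13);  v_rel = (-2, 6),  |v_rel|² = 40
v_rel×d = (-2)·(13) − (6)·(0) = -26
since m = R²·40 − (-26)²:  R² = (676 + 324) / 40 = 25
R = √25 = 5  ⇒  r_B = 5 − 1 = 4

rB=4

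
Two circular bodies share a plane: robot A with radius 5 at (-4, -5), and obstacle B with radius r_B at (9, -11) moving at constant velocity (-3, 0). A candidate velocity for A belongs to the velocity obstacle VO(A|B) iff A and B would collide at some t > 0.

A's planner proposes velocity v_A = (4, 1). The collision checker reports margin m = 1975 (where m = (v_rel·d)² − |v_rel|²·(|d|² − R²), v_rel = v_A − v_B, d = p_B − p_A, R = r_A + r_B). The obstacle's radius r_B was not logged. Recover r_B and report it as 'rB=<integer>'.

m = 1975
d = (13, -6);  v_rel = (7, 1),  |v_rel|² = 50
v_rel×d = (7)·(-6) − (1)·(13) = -55
since m = R²·50 − (-55)²:  R² = (3025 + 1975) / 50 = 100
R = √100 = 10  ⇒  r_B = 10 − 5 = 5

rB=5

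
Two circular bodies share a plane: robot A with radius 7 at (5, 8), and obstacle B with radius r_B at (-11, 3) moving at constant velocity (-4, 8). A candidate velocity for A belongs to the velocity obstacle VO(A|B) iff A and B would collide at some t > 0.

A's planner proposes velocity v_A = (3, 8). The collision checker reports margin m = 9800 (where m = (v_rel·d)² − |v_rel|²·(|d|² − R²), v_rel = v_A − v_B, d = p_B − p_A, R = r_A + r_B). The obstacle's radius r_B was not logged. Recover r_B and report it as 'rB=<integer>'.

m = 9800
d = (-16, -5);  v_rel = (7, 0),  |v_rel|² = 49
v_rel×d = (7)·(-5) − (0)·(-16) = -35
since m = R²·49 − (-35)²:  R² = (1225 + 9800) / 49 = 225
R = √225 = 15  ⇒  r_B = 15 − 7 = 8

rB=8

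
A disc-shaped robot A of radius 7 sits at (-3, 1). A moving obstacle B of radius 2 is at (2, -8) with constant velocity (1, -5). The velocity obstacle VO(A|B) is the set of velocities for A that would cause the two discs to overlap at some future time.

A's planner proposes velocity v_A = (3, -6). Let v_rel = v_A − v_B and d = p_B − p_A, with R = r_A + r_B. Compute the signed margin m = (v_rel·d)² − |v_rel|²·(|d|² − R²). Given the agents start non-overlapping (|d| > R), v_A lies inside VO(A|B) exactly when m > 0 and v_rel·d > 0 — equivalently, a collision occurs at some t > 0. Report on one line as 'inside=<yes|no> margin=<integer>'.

d = (5, -9),  |d|² = 106;  R = 7+2 = 9,  c = 106−9² = 25
v_rel = (2, -1),  |v_rel|² = 5;  v_rel·d = (2)·(5) + (-1)·(-9) = 19
5·t² − 38·t + 25 = 0  ⇒  m = 19² − 5·25 = 236
m = 236 > 0,  v_rel·d = 19 > 0  ⇒  inside

inside=yes margin=236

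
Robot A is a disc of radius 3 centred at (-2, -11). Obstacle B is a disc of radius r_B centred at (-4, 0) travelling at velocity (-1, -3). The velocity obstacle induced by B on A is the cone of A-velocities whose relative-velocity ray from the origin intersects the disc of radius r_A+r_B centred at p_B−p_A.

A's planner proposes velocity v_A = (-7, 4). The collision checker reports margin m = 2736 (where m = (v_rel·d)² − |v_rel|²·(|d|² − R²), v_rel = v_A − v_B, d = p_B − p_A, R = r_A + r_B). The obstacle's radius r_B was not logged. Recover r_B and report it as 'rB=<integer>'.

m = 2736
d = (-2, 11);  v_rel = (-6, 7),  |v_rel|² = 85
v_rel×d = (-6)·(11) − (7)·(-2) = -52
since m = R²·85 − (-52)²:  R² = (2704 + 2736) / 85 = 64
R = √64 = 8  ⇒  r_B = 8 − 3 = 5

rB=5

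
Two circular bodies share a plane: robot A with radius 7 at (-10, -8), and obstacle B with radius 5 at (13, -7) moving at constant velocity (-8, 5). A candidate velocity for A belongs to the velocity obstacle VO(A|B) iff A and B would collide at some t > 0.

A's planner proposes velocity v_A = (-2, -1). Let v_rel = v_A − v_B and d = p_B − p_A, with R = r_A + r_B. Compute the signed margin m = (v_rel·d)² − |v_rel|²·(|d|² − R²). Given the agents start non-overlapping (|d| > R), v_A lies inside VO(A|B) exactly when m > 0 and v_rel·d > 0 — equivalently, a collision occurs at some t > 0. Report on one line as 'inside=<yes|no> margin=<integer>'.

d = (23, 1),  |d|² = 530;  R = 7+5 = 12,  c = 530−12² = 386
v_rel = (6, -6),  |v_rel|² = 72;  v_rel·d = (6)·(23) + (-6)·(1) = 132
72·t² − 264·t + 386 = 0  ⇒  m = 132² − 72·386 = -10368
m = -10368 < 0,  v_rel·d = 132 > 0  ⇒  outside

inside=no margin=-10368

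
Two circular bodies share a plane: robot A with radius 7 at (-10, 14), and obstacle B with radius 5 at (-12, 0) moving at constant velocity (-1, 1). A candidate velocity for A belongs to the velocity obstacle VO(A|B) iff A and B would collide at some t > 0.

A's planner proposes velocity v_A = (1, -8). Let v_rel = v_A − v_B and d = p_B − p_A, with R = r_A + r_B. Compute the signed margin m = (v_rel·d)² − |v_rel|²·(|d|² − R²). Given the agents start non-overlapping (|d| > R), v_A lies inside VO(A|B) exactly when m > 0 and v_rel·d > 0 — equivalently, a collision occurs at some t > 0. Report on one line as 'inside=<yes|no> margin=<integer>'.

d = (-2, -14),  |d|² = 200;  R = 7+5 = 12,  c = 200−12² = 56
v_rel = (2, -9),  |v_rel|² = 85;  v_rel·d = (2)·(-2) + (-9)·(-14) = 122
85·t² − 244·t + 56 = 0  ⇒  m = 122² − 85·56 = 10124
m = 10124 > 0,  v_rel·d = 122 > 0  ⇒  inside

inside=yes margin=10124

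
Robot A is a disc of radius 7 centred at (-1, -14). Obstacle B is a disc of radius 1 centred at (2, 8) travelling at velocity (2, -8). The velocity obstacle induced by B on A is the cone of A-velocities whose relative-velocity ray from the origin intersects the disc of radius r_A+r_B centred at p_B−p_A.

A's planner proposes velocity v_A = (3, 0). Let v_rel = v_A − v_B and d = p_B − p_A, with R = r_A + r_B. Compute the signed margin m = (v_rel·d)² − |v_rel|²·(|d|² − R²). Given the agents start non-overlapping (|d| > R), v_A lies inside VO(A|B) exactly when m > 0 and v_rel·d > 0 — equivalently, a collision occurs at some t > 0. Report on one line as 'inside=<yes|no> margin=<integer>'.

d = (3, 22),  |d|² = 493;  R = 7+1 = 8,  c = 493−8² = 429
v_rel = (1, 8),  |v_rel|² = 65;  v_rel·d = (1)·(3) + (8)·(22) = 179
65·t² − 358·t + 429 = 0  ⇒  m = 179² − 65·429 = 4156
m = 4156 > 0,  v_rel·d = 179 > 0  ⇒  inside

inside=yes margin=4156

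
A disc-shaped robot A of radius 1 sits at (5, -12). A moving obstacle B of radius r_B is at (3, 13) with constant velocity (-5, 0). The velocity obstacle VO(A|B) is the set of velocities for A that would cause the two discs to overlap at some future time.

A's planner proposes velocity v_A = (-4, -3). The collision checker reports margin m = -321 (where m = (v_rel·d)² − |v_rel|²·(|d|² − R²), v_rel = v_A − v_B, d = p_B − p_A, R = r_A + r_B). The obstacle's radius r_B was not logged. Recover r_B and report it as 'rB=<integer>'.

m = -321
d = (-2, 25);  v_rel = (1, -3),  |v_rel|² = 10
v_rel×d = (1)·(25) − (-3)·(-2) = 19
since m = R²·10 − 19²:  R² = (361 + -321) / 10 = 4
R = √4 = 2  ⇒  r_B = 2 − 1 = 1

rB=1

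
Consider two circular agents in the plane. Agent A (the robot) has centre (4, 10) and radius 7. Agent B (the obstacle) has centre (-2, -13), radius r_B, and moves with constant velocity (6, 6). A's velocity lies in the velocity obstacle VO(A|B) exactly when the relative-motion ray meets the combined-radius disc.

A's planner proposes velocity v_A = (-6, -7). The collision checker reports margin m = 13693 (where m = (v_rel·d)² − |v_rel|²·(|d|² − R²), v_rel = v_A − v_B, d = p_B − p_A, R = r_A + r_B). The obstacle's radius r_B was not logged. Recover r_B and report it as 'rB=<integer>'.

m = 13693
d = (-6, -23);  v_rel = (-12, -13),  |v_rel|² = 313
v_rel×d = (-12)·(-23) − (-13)·(-6) = 198
since m = R²·313 − 198²:  R² = (39204 + 13693) / 313 = 169
R = √169 = 13  ⇒  r_B = 13 − 7 = 6

rB=6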